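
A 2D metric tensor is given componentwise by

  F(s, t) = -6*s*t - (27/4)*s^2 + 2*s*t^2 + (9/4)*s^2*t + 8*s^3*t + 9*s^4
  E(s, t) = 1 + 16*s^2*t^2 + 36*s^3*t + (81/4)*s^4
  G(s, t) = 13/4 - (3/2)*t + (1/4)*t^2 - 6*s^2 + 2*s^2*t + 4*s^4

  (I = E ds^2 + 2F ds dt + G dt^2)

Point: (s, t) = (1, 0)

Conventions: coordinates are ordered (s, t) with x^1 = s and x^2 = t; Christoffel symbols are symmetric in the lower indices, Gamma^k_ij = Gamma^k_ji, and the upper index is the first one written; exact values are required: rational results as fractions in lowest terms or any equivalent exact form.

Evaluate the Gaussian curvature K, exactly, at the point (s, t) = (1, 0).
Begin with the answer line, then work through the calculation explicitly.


Answer: K = -46/1849

E = 85/4, F = 9/4, G = 5/4, EG - F^2 = 43/2 at the point
E_s = 81, E_t = 36, F_s = 45/2, F_t = 17/4, G_s = 4, G_t = 1/2
E_tt = 32, F_st = 45/2, G_ss = 36
Brioschi: K = (det M1 - det M2) / (EG - F^2)^2 with the standard first/second-derivative matrices M1, M2.
M1 = [[-E_tt/2 + F_st - G_ss/2, E_s/2, F_s - E_t/2], [F_t - G_s/2, E, F], [G_t/2, F, G]] = [[-23/2, 81/2, 9/2], [9/4, 85/4, 9/4], [1/4, 9/4, 5/4]]; det M1 = -679/2
M2 = [[0, E_t/2, G_s/2], [E_t/2, E, F], [G_s/2, F, G]] = [[0, 18, 2], [18, 85/4, 9/4], [2, 9/4, 5/4]]; det M2 = -328
det M1 - det M2 = -23/2; K = -23/2 / (43/2)^2 = -46/1849


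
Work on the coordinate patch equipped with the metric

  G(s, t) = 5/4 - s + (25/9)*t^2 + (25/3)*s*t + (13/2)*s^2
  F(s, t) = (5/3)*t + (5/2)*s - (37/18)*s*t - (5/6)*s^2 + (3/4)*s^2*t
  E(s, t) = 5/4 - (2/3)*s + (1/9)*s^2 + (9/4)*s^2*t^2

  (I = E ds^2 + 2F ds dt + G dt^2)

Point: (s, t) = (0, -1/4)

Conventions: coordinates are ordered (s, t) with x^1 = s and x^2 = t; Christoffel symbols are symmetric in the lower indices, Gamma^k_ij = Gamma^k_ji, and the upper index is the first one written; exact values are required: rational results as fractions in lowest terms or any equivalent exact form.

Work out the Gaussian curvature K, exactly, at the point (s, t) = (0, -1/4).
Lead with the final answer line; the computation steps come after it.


Answer: K = -713664/171125

E = 5/4, F = -5/12, G = 205/144, EG - F^2 = 925/576 at the point
E_s = -2/3, E_t = 0, F_s = 217/72, F_t = 5/3, G_s = -37/12, G_t = -25/18
E_tt = 0, F_st = -37/18, G_ss = 13
By Brioschi, K is (det M1 - det M2) divided by (EG - F^2) squared.
M1 = [[-E_tt/2 + F_st - G_ss/2, E_s/2, F_s - E_t/2], [F_t - G_s/2, E, F], [G_t/2, F, G]] = [[-77/9, -1/3, 217/72], [77/24, 5/4, -5/12], [-25/36, -5/12, 205/144]]; det M1 = -31625/2304
M2 = [[0, E_t/2, G_s/2], [E_t/2, E, F], [G_s/2, F, G]] = [[0, 0, -37/24], [0, 5/4, -5/12], [-37/24, -5/12, 205/144]]; det M2 = -6845/2304
det M1 - det M2 = -2065/192; K = -2065/192 / (925/576)^2 = -713664/171125


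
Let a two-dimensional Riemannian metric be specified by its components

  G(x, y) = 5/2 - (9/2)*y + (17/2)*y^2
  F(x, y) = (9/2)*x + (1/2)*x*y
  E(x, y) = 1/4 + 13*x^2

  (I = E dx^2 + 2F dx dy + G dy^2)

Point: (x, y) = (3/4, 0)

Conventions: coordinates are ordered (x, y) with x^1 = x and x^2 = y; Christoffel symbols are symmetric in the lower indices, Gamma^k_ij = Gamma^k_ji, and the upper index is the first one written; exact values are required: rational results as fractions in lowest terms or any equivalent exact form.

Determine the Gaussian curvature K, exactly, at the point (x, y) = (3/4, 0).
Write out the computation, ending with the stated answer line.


E = 121/16, F = 27/8, G = 5/2, EG - F^2 = 481/64 at the point
E_x = 39/2, E_y = 0, F_x = 9/2, F_y = 3/8, G_x = 0, G_y = -9/2
E_yy = 0, F_xy = 1/2, G_xx = 0
By Brioschi, K is (det M1 - det M2) divided by (EG - F^2) squared.
M1 = [[-E_yy/2 + F_xy - G_xx/2, E_x/2, F_x - E_y/2], [F_y - G_x/2, E, F], [G_y/2, F, G]] = [[1/2, 39/4, 9/2], [3/8, 121/16, 27/8], [-9/4, 27/8, 5/2]]; det M1 = 91/32
M2 = [[0, E_y/2, G_x/2], [E_y/2, E, F], [G_x/2, F, G]] = [[0, 0, 0], [0, 121/16, 27/8], [0, 27/8, 5/2]]; det M2 = 0
det M1 - det M2 = 91/32; K = 91/32 / (481/64)^2 = 896/17797

Answer: K = 896/17797


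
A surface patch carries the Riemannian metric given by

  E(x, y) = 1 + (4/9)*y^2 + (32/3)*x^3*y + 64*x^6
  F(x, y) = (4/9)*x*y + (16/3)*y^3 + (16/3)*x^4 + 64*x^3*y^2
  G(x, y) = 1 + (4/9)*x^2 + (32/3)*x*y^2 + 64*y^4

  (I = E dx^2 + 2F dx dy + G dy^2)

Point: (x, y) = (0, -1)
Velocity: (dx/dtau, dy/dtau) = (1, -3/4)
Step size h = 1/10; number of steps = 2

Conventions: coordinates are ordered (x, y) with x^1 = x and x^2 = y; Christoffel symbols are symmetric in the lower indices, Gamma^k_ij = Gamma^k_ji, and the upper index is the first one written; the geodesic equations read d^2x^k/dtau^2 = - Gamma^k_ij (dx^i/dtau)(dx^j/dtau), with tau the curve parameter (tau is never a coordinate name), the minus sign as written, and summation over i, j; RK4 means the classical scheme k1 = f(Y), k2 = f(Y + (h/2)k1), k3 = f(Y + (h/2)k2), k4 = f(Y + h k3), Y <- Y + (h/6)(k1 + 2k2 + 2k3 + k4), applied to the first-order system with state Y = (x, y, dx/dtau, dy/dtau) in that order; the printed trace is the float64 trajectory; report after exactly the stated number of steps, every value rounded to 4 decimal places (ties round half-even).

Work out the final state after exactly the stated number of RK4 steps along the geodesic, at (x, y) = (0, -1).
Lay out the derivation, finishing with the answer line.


f(Y) = (dx/dtau, dy/dtau, -Gamma^x_ij Y'^i Y'^j, -Gamma^y_ij Y'^i Y'^j) with the Gammas evaluated at the stage position; h = 0.100000; intermediate values shown to 6 dp
step 0: x = 0.0000, y = -1.0000, dx/dtau = 1.0000, dy/dtau = -0.7500
step 1:
  k1: at (x, y) = (0.000000, -1.000000), (dx/dtau, dy/dtau) = (1.000000, -0.750000); Gamma_xxx = 0.000000, Gamma_xxy = -0.006791, Gamma_xyy = 0.162988, Gamma_yxx = 0.000000, Gamma_yxy = 0.081494, Gamma_yyy = -1.955857; k1 = (1.000000, -0.750000, -0.101868, 1.222411)
  k2: at (x, y) = (0.050000, -1.037500), (dx/dtau, dy/dtau) = (0.994907, -0.688879); Gamma_xxx = -0.000544, Gamma_xxy = -0.006042, Gamma_xyy = 0.150449, Gamma_yxx = 0.006806, Gamma_yxy = 0.075625, Gamma_yyy = -1.883059; k2 = (0.994907, -0.688879, -0.079140, 0.990540)
  k3: at (x, y) = (0.049745, -1.034444), (dx/dtau, dy/dtau) = (0.996043, -0.700473); Gamma_xxx = -0.000543, Gamma_xxy = -0.006095, Gamma_xyy = 0.151311, Gamma_yxx = 0.006776, Gamma_yxy = 0.076057, Gamma_yyy = -1.888252; k3 = (0.996043, -0.700473, -0.082209, 1.025903)
  k4: at (x, y) = (0.099604, -1.070047), (dx/dtau, dy/dtau) = (0.991779, -0.647410); Gamma_xxx = -0.001939, Gamma_xxy = -0.005429, Gamma_xyy = 0.139430, Gamma_yxx = 0.025361, Gamma_yxy = 0.071007, Gamma_yyy = -1.823542; k4 = (0.991779, -0.647410, -0.063505, 0.830558)
  Y <- Y + (h/6)(k1 + 2k2 + 2k3 + k4): x = 0.0996, y = -1.0696, dx/dtau = 0.9919, dy/dtau = -0.6486
step 2:
  k1: at (x, y) = (0.099561, -1.069602), (dx/dtau, dy/dtau) = (0.991865, -0.648569); Gamma_xxx = -0.001940, Gamma_xxy = -0.005436, Gamma_xyy = 0.139543, Gamma_yxx = 0.025359, Gamma_yxy = 0.071064, Gamma_yyy = -1.824252; k1 = (0.991865, -0.648569, -0.063783, 0.833839)
  k2: at (x, y) = (0.149155, -1.102030), (dx/dtau, dy/dtau) = (0.988676, -0.606877); Gamma_xxx = -0.003864, Gamma_xxy = -0.004825, Gamma_xyy = 0.127620, Gamma_yxx = 0.053563, Gamma_yxy = 0.066879, Gamma_yyy = -1.768878; k2 = (0.988676, -0.606877, -0.049015, 0.679376)
  k3: at (x, y) = (0.148995, -1.099946), (dx/dtau, dy/dtau) = (0.989415, -0.614600); Gamma_xxx = -0.003878, Gamma_xxy = -0.004852, Gamma_xyy = 0.128091, Gamma_yxx = 0.053645, Gamma_yxy = 0.067125, Gamma_yyy = -1.772010; k3 = (0.989415, -0.614600, -0.050489, 0.698469)
  k4: at (x, y) = (0.198503, -1.131062), (dx/dtau, dy/dtau) = (0.986817, -0.578722); Gamma_xxx = -0.006002, Gamma_xxy = -0.004231, Gamma_xyy = 0.114858, Gamma_yxx = 0.089985, Gamma_yxy = 0.063436, Gamma_yyy = -1.721993; k4 = (0.986817, -0.578722, -0.037456, 0.561556)
  Y <- Y + (h/6)(k1 + 2k2 + 2k3 + k4): x = 0.1985, y = -1.1308, dx/dtau = 0.9869, dy/dtau = -0.5794

Answer: x = 0.1985, y = -1.1308, dx/dtau = 0.9869, dy/dtau = -0.5794


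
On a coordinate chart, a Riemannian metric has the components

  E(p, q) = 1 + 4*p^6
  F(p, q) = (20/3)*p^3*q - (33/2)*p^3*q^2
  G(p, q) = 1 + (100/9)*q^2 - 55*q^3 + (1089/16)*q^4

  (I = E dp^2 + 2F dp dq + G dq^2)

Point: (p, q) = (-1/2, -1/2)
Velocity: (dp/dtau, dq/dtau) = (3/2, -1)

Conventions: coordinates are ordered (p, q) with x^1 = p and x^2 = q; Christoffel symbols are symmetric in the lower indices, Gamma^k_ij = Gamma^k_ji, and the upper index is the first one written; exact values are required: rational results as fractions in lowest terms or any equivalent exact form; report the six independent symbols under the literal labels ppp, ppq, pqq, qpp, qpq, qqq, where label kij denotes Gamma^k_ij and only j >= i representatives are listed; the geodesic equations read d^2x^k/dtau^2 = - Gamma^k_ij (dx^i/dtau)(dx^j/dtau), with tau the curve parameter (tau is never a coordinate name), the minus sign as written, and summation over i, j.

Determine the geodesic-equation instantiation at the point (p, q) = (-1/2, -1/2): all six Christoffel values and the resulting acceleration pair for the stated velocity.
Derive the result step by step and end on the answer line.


E = 17/16, F = 179/192, G = 34345/2304 at the point
E_p = -3/4, E_q = 0, F_p = -179/32, F_q = -139/48, G_p = 0, G_q = -24881/288
EG - F^2 = 34489/2304;  g^inv = (2304/34489) * [[34345/2304, -179/192], [-179/192, 17/16]]
first-kind symbols [ij,l] = (1/2)(d_i g_jl + d_j g_il - d_l g_ij): [pp,p] = E_p/2 = -3/8, [pp,q] = F_p - E_q/2 = -179/32, [pq,p] = E_q/2 = 0, [pq,q] = G_p/2 = 0, [qq,p] = F_q - G_p/2 = -139/48, [qq,q] = G_q/2 = -24881/576
Gamma^p_ij = (G*[ij,p] - F*[ij,q])/(EG - F^2), Gamma^q_ij = (E*[ij,q] - F*[ij,p])/(EG - F^2)
Gamma_ppp = -864/34489, Gamma_ppq = 0, Gamma_pqq = -6672/34489, Gamma_qpp = -12888/34489, Gamma_qpq = 0, Gamma_qqq = -99524/34489
d^2p/dtau^2 = -(Gamma_ppp*(3/2)^2 + 2*Gamma_ppq*(3/2)*(-1) + Gamma_pqq*(-1)^2) = 8616/34489
d^2q/dtau^2 = -(Gamma_qpp*(3/2)^2 + 2*Gamma_qpq*(3/2)*(-1) + Gamma_qqq*(-1)^2) = 128522/34489

Answer: Gamma_ppp = -864/34489, Gamma_ppq = 0, Gamma_pqq = -6672/34489, Gamma_qpp = -12888/34489, Gamma_qpq = 0, Gamma_qqq = -99524/34489; accelerations (d^2p/dtau^2, d^2q/dtau^2) = (8616/34489, 128522/34489)


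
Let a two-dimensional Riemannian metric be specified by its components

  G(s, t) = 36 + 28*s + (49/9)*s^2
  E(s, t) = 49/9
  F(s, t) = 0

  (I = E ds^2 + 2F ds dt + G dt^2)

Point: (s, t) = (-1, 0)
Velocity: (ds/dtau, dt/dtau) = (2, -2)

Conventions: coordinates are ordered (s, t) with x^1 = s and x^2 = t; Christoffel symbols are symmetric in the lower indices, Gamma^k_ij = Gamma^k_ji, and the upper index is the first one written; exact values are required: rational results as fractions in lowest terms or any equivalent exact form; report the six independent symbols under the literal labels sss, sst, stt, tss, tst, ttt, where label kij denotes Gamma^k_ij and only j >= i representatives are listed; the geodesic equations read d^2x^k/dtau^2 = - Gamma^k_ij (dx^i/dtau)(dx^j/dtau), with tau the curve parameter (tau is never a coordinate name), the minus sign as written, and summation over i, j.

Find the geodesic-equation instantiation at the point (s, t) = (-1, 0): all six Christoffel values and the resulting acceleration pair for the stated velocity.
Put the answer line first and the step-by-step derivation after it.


Answer: Gamma_sss = 0, Gamma_sst = 0, Gamma_stt = -11/7, Gamma_tss = 0, Gamma_tst = 7/11, Gamma_ttt = 0; accelerations (d^2s/dtau^2, d^2t/dtau^2) = (44/7, 56/11)

E = 49/9, F = 0, G = 121/9 at the point
E_s = 0, E_t = 0, F_s = 0, F_t = 0, G_s = 154/9, G_t = 0
EG - F^2 = 5929/81;  g^inv = (81/5929) * [[121/9, 0], [0, 49/9]]
first-kind symbols [ij,l] = (1/2)(d_i g_jl + d_j g_il - d_l g_ij): [ss,s] = E_s/2 = 0, [ss,t] = F_s - E_t/2 = 0, [st,s] = E_t/2 = 0, [st,t] = G_s/2 = 77/9, [tt,s] = F_t - G_s/2 = -77/9, [tt,t] = G_t/2 = 0
Gamma^s_ij = (G*[ij,s] - F*[ij,t])/(EG - F^2), Gamma^t_ij = (E*[ij,t] - F*[ij,s])/(EG - F^2)
Gamma_sss = 0, Gamma_sst = 0, Gamma_stt = -11/7, Gamma_tss = 0, Gamma_tst = 7/11, Gamma_ttt = 0
d^2s/dtau^2 = -(Gamma_sss*(2)^2 + 2*Gamma_sst*(2)*(-2) + Gamma_stt*(-2)^2) = 44/7
d^2t/dtau^2 = -(Gamma_tss*(2)^2 + 2*Gamma_tst*(2)*(-2) + Gamma_ttt*(-2)^2) = 56/11


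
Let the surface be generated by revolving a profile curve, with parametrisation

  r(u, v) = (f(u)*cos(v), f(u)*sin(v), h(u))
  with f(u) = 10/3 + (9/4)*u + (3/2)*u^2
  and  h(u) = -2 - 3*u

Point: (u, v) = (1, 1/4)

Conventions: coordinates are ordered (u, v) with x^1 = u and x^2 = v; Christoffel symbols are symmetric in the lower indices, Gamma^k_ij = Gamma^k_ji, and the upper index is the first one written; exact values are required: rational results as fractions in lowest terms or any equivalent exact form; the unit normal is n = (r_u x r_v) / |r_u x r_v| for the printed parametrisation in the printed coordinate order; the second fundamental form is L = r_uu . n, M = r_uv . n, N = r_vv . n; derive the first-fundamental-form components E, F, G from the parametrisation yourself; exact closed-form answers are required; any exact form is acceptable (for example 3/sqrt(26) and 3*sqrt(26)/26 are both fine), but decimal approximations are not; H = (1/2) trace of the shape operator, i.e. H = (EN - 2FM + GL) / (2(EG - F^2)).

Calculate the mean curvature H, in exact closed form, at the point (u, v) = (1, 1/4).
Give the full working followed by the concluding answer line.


f = 85/12, f' = 21/4, f'' = 3, h' = -3, h'' = 0
E = 585/16, F = 0, G = 7225/144; answer radicand W^2 = 585/16
unnormalised second-form numerators: l = 9, m = 0, n = -85/4; L = l/sqrt(585/16), and similarly M = m/sqrt(W^2), N = n/sqrt(W^2)
H = (E*n - 2*F*m + G*l) / (2*(EG - F^2)*sqrt(W^2)); E*n - 2*F*m + G*l = -20825/64, EG - F^2 = 469625/256, so H = (-98/1105)/sqrt(585/16)

Answer: H = -392*sqrt(65)/215475


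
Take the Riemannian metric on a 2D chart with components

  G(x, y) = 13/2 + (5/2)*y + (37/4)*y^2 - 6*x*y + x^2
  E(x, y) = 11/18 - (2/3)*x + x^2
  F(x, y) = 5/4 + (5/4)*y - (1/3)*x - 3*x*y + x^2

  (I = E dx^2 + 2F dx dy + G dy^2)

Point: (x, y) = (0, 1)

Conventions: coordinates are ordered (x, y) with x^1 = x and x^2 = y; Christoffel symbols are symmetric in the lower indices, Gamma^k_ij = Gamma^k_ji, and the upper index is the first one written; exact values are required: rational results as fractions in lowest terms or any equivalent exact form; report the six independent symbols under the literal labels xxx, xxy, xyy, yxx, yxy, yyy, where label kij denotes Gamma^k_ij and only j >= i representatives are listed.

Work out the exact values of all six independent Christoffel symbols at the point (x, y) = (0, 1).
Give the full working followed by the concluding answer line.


E = 11/18, F = 5/2, G = 73/4 at the point
E_x = -2/3, E_y = 0, F_x = -10/3, F_y = 5/4, G_x = -6, G_y = 21
EG - F^2 = 353/72;  g^inv = (72/353) * [[73/4, -5/2], [-5/2, 11/18]]
first-kind symbols [ij,l] = (1/2)(d_i g_jl + d_j g_il - d_l g_ij): [xx,x] = E_x/2 = -1/3, [xx,y] = F_x - E_y/2 = -10/3, [xy,x] = E_y/2 = 0, [xy,y] = G_x/2 = -3, [yy,x] = F_y - G_x/2 = 17/4, [yy,y] = G_y/2 = 21/2
Gamma^x_ij = (G*[ij,x] - F*[ij,y])/(EG - F^2), Gamma^y_ij = (E*[ij,y] - F*[ij,x])/(EG - F^2)

Answer: Gamma_xxx = 162/353, Gamma_xxy = 540/353, Gamma_xyy = 7389/706, Gamma_yxx = -260/1059, Gamma_yxy = -132/353, Gamma_yyy = -303/353


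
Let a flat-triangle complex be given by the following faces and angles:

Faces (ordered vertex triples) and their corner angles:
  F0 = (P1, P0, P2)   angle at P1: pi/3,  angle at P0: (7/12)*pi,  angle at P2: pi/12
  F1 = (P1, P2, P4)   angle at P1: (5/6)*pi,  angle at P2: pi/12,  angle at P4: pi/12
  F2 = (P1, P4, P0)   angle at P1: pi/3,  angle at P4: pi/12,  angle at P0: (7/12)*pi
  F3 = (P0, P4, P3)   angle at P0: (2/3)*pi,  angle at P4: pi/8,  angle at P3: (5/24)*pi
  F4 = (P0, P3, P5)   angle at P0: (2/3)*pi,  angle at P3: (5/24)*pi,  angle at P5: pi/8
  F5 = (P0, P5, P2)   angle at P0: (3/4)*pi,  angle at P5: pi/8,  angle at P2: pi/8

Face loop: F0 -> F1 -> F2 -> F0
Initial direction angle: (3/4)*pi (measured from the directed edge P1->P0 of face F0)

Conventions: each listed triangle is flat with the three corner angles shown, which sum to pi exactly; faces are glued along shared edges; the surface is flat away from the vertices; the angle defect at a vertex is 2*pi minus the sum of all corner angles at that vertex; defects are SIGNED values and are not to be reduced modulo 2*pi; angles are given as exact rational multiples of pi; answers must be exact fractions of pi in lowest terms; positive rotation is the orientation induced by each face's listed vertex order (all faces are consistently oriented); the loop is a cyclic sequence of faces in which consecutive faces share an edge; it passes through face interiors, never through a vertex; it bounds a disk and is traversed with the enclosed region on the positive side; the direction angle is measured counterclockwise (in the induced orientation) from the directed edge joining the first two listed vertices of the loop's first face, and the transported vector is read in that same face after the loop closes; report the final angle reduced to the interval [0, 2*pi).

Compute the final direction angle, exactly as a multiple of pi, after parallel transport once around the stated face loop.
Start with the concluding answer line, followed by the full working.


Answer: final direction angle = (5/4)*pi

enclosed vertex P1: corner angles sum to (3/2)*pi, defect = 2*pi - (3/2)*pi = pi/2
summing the enclosed defects onto the initial angle, mod 2*pi in the induced orientation:
final angle = (3/4)*pi + pi/2 = (5/4)*pi (mod 2*pi)


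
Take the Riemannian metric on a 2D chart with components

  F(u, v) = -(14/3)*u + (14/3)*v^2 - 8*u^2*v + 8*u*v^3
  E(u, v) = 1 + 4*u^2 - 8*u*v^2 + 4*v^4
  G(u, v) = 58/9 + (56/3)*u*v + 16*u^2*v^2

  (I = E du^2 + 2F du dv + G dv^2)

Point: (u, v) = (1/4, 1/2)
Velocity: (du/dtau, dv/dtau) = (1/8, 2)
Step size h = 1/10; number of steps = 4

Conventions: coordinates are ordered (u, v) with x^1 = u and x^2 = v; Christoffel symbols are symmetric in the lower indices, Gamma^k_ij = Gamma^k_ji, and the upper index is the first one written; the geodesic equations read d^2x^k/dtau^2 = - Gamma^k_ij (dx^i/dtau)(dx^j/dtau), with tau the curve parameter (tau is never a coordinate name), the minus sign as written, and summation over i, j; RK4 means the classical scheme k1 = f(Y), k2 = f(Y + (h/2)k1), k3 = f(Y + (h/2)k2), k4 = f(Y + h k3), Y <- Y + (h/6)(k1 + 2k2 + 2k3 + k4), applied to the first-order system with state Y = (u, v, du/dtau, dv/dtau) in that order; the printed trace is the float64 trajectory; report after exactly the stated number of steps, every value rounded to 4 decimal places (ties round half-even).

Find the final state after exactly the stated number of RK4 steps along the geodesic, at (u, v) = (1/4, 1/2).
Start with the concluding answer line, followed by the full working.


Answer: u = 0.2828, v = 1.1984, du/dtau = 0.0158, dv/dtau = 1.5633

f(Y) = (du/dtau, dv/dtau, -Gamma^u_ij Y'^i Y'^j, -Gamma^v_ij Y'^i Y'^j) with the Gammas evaluated at the stage position; h = 0.100000; intermediate values shown to 6 dp
step 0: u = 0.2500, v = 0.5000, du/dtau = 0.1250, dv/dtau = 2.0000
step 1:
  k1: at (u, v) = (0.250000, 0.500000), (du/dtau, dv/dtau) = (0.125000, 2.000000); Gamma_uuu = 0.000000, Gamma_uuv = 0.000000, Gamma_uvv = 0.000000, Gamma_vuu = -0.627692, Gamma_vuv = 0.627692, Gamma_vvv = 0.313846; k1 = (0.125000, 2.000000, 0.000000, -1.559423)
  k2: at (u, v) = (0.256250, 0.600000), (du/dtau, dv/dtau) = (0.125000, 1.922029); Gamma_uuu = -0.042627, Gamma_uuv = 0.051152, Gamma_uvv = 0.021846, Gamma_vuu = -0.605673, Gamma_vuv = 0.726808, Gamma_vvv = 0.310407; k2 = (0.125000, 1.922029, -0.104616, -1.486478)
  k3: at (u, v) = (0.256250, 0.596101), (du/dtau, dv/dtau) = (0.119769, 1.925676); Gamma_uuu = -0.040825, Gamma_uuv = 0.048672, Gamma_uvv = 0.020923, Gamma_vuu = -0.606555, Gamma_vuv = 0.723137, Gamma_vvv = 0.310859; k3 = (0.119769, 1.925676, -0.099453, -1.477600)
  k4: at (u, v) = (0.261977, 0.692568), (du/dtau, dv/dtau) = (0.115055, 1.852240); Gamma_uuu = -0.082550, Gamma_uuv = 0.114342, Gamma_uvv = 0.043252, Gamma_vuu = -0.580058, Gamma_vuv = 0.803459, Gamma_vvv = 0.303924; k4 = (0.115055, 1.852240, -0.196031, -1.377469)
  Y <- Y + (h/6)(k1 + 2k2 + 2k3 + k4): u = 0.2622, v = 0.6925, du/dtau = 0.1149, dv/dtau = 1.8522
step 2:
  k1: at (u, v) = (0.262160, 0.692461), (du/dtau, dv/dtau) = (0.114931, 1.852249); Gamma_uuu = -0.082410, Gamma_uuv = 0.114131, Gamma_uvv = 0.043209, Gamma_vuu = -0.580032, Gamma_vuv = 0.803298, Gamma_vvv = 0.304122; k1 = (0.114931, 1.852249, -0.195747, -1.377741)
  k2: at (u, v) = (0.267906, 0.785073), (du/dtau, dv/dtau) = (0.105143, 1.783362); Gamma_uuu = -0.120524, Gamma_uuv = 0.189240, Gamma_uvv = 0.064578, Gamma_vuu = -0.549058, Gamma_vuv = 0.862101, Gamma_vvv = 0.294192; k2 = (0.105143, 1.783362, -0.275020, -1.252875)
  k3: at (u, v) = (0.267417, 0.781629), (du/dtau, dv/dtau) = (0.101180, 1.789605); Gamma_uuu = -0.119309, Gamma_uuv = 0.186510, Gamma_uvv = 0.063810, Gamma_vuu = -0.550378, Gamma_vuv = 0.860382, Gamma_vvv = 0.294361; k3 = (0.101180, 1.789605, -0.270686, -1.248692)
  k4: at (u, v) = (0.272278, 0.871421), (du/dtau, dv/dtau) = (0.087862, 1.727380); Gamma_uuu = -0.153136, Gamma_uuv = 0.266892, Gamma_uvv = 0.083391, Gamma_vuu = -0.515970, Gamma_vuv = 0.899254, Gamma_vvv = 0.280974; k4 = (0.087862, 1.727380, -0.328657, -1.107361)
  Y <- Y + (h/6)(k1 + 2k2 + 2k3 + k4): u = 0.2724, v = 0.8712, du/dtau = 0.0880, dv/dtau = 1.7274
step 3:
  k1: at (u, v) = (0.272417, 0.871220), (du/dtau, dv/dtau) = (0.088000, 1.727445); Gamma_uuu = -0.152984, Gamma_uuv = 0.266565, Gamma_uvv = 0.083351, Gamma_vuu = -0.516018, Gamma_vuv = 0.899131, Gamma_vvv = 0.281144; k1 = (0.088000, 1.727445, -0.328584, -1.108321)
  k2: at (u, v) = (0.276817, 0.957592), (du/dtau, dv/dtau) = (0.071571, 1.672029); Gamma_uuu = -0.180888, Gamma_uuv = 0.346434, Gamma_uvv = 0.100146, Gamma_vuu = -0.479461, Gamma_vuv = 0.918257, Gamma_vvv = 0.265446; k2 = (0.071571, 1.672029, -0.361964, -0.959421)
  k3: at (u, v) = (0.275996, 0.954822), (du/dtau, dv/dtau) = (0.069902, 1.679474); Gamma_uuu = -0.180450, Gamma_uuv = 0.344596, Gamma_uvv = 0.099607, Gamma_vuu = -0.480790, Gamma_vuv = 0.918137, Gamma_vvv = 0.265392; k3 = (0.069902, 1.679474, -0.360984, -0.961800)
  k4: at (u, v) = (0.279407, 1.039168), (du/dtau, dv/dtau) = (0.051902, 1.631265); Gamma_uuu = -0.202955, Gamma_uuv = 0.421808, Gamma_uvv = 0.113414, Gamma_vuu = -0.443041, Gamma_vuv = 0.920787, Gamma_vvv = 0.247578; k4 = (0.051902, 1.631265, -0.372677, -0.813535)
  Y <- Y + (h/6)(k1 + 2k2 + 2k3 + k4): u = 0.2795, v = 1.0389, du/dtau = 0.0522, dv/dtau = 1.6314
step 4:
  k1: at (u, v) = (0.279465, 1.038916), (du/dtau, dv/dtau) = (0.052214, 1.631374); Gamma_uuu = -0.202859, Gamma_uuv = 0.421508, Gamma_uvv = 0.113384, Gamma_vuu = -0.443148, Gamma_vuv = 0.920787, Gamma_vvv = 0.247689; k1 = (0.052214, 1.631374, -0.373014, -0.814852)
  k2: at (u, v) = (0.282075, 1.120484), (du/dtau, dv/dtau) = (0.033564, 1.590631); Gamma_uuu = -0.219574, Gamma_uuv = 0.492059, Gamma_uvv = 0.123873, Gamma_vuu = -0.405757, Gamma_vuv = 0.909289, Gamma_vvv = 0.228908; k2 = (0.033564, 1.590631, -0.365704, -0.675794)
  k3: at (u, v) = (0.281143, 1.118447), (du/dtau, dv/dtau) = (0.033929, 1.597584); Gamma_uuu = -0.219681, Gamma_uuv = 0.491404, Gamma_uvv = 0.123524, Gamma_vuu = -0.406741, Gamma_vuv = 0.909837, Gamma_vvv = 0.228705; k3 = (0.033929, 1.597584, -0.368286, -0.681884)
  k4: at (u, v) = (0.282858, 1.198674), (du/dtau, dv/dtau) = (0.015386, 1.563185); Gamma_uuu = -0.231495, Gamma_uuv = 0.554974, Gamma_uvv = 0.130960, Gamma_vuu = -0.370078, Gamma_vuv = 0.887207, Gamma_vvv = 0.209359; k4 = (0.015386, 1.563185, -0.346648, -0.554167)
  Y <- Y + (h/6)(k1 + 2k2 + 2k3 + k4): u = 0.2828, v = 1.1984, du/dtau = 0.0158, dv/dtau = 1.5633


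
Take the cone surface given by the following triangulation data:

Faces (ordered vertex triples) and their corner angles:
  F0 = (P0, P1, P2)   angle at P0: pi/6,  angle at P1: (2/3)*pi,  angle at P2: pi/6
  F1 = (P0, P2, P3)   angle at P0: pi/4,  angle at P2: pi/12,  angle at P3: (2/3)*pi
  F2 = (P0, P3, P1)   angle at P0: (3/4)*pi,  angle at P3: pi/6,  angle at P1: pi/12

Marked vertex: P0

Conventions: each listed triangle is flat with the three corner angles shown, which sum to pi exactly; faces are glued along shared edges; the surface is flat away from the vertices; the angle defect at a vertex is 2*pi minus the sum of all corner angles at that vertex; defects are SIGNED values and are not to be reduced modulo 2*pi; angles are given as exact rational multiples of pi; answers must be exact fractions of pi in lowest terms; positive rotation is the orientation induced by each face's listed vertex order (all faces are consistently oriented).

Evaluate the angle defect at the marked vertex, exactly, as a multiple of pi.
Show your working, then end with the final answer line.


Sum of corner angles at P0: (7/6)*pi
defect = 2*pi - (7/6)*pi

Answer: defect(P0) = (5/6)*pi


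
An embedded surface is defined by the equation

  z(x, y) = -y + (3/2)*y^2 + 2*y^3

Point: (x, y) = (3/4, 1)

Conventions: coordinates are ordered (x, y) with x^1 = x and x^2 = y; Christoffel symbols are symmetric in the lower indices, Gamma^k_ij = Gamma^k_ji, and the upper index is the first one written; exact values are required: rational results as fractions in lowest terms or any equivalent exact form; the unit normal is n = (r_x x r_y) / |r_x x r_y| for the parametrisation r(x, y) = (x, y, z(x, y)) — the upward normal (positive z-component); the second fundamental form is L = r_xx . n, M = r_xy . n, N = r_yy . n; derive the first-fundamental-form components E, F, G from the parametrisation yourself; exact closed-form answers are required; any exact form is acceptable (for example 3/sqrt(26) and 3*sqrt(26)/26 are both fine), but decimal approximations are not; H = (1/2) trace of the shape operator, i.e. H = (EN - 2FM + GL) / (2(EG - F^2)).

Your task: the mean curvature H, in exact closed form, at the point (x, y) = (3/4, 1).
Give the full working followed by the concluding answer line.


z_x = 0, z_y = 8, z_xx = 0, z_xy = 0, z_yy = 15
E = 1, F = 0, G = 65; answer radicand W^2 = 65
unnormalised second-form numerators: l = 0, m = 0, n = 15; L = l/sqrt(65), and similarly M = m/sqrt(W^2), N = n/sqrt(W^2)
H = (E*n - 2*F*m + G*l) / (2*(EG - F^2)*sqrt(W^2)); E*n - 2*F*m + G*l = 15, EG - F^2 = 65, so H = (3/26)/sqrt(65)

Answer: H = 3*sqrt(65)/1690


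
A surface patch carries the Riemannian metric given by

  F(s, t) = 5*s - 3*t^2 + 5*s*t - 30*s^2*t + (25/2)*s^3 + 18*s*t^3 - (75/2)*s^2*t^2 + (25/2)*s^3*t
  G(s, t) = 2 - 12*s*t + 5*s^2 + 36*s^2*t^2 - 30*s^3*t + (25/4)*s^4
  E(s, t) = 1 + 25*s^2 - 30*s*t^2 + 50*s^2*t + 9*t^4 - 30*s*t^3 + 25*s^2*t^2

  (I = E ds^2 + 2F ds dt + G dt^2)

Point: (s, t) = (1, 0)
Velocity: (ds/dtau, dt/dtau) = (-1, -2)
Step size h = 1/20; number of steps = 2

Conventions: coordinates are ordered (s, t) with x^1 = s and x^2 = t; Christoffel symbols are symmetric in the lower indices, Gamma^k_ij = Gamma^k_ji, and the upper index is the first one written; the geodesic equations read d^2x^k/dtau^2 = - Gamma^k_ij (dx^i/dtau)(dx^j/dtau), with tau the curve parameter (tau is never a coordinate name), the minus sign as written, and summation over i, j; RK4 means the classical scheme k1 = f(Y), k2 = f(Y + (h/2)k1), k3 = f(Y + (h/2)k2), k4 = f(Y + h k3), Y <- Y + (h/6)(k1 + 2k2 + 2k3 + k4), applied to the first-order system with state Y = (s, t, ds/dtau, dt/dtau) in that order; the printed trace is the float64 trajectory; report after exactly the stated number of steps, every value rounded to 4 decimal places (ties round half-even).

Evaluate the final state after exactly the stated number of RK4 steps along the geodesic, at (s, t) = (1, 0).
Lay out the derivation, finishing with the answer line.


f(Y) = (ds/dtau, dt/dtau, -Gamma^s_ij Y'^i Y'^j, -Gamma^t_ij Y'^i Y'^j) with the Gammas evaluated at the stage position; h = 0.050000; intermediate values shown to 6 dp
step 0: s = 1.0000, t = 0.0000, ds/dtau = -1.0000, dt/dtau = -2.0000
step 1:
  k1: at (s, t) = (1.000000, 0.000000), (ds/dtau, dt/dtau) = (-1.000000, -2.000000); Gamma_sss = 0.653595, Gamma_sst = 0.653595, Gamma_stt = -0.784314, Gamma_tss = 0.457516, Gamma_tst = 0.457516, Gamma_ttt = -0.549020; k1 = (-1.000000, -2.000000, -0.130719, -0.091503)
  k2: at (s, t) = (0.975000, -0.050000), (ds/dtau, dt/dtau) = (-1.003268, -2.002288); Gamma_sss = 0.612783, Gamma_sst = 0.667611, Gamma_stt = -0.754691, Gamma_tss = 0.486259, Gamma_tst = 0.529766, Gamma_ttt = -0.598866; k2 = (-1.003268, -2.002288, -0.273358, -0.216916)
  k3: at (s, t) = (0.974918, -0.050057), (ds/dtau, dt/dtau) = (-1.006834, -2.005423); Gamma_sss = 0.612775, Gamma_sst = 0.667634, Gamma_stt = -0.754663, Gamma_tss = 0.486313, Gamma_tst = 0.529850, Gamma_ttt = -0.598918; k3 = (-1.006834, -2.005423, -0.282212, -0.223970)
  k4: at (s, t) = (0.949658, -0.100271), (ds/dtau, dt/dtau) = (-1.014111, -2.011198); Gamma_sss = 0.567403, Gamma_sst = 0.674773, Gamma_stt = -0.718669, Gamma_tss = 0.511754, Gamma_tst = 0.608593, Gamma_ttt = -0.648184; k4 = (-1.014111, -2.011198, -0.429073, -0.386991)
  Y <- Y + (h/6)(k1 + 2k2 + 2k3 + k4): s = 0.9497, t = -0.1002, ds/dtau = -1.0139, dt/dtau = -2.0113
step 2:
  k1: at (s, t) = (0.949714, -0.100222), (ds/dtau, dt/dtau) = (-1.013924, -2.011336); Gamma_sss = 0.567427, Gamma_sst = 0.674762, Gamma_stt = -0.718702, Gamma_tss = 0.511716, Gamma_tst = 0.608512, Gamma_ttt = -0.648138; k1 = (-1.013924, -2.011336, -0.427992, -0.385971)
  k2: at (s, t) = (0.924366, -0.150505), (ds/dtau, dt/dtau) = (-1.024624, -2.020985); Gamma_sss = 0.517720, Gamma_sst = 0.673419, Gamma_stt = -0.676020, Gamma_tss = 0.532829, Gamma_tst = 0.693072, Gamma_ttt = -0.695748; k2 = (-1.024624, -2.020985, -0.571375, -0.588050)
  k3: at (s, t) = (0.924098, -0.150746), (ds/dtau, dt/dtau) = (-1.028209, -2.026037); Gamma_sss = 0.517571, Gamma_sst = 0.673430, Gamma_stt = -0.675822, Gamma_tss = 0.532998, Gamma_tst = 0.693503, Gamma_ttt = -0.695965; k3 = (-1.028209, -2.026037, -0.578818, -0.596071)
  k4: at (s, t) = (0.898304, -0.201524), (ds/dtau, dt/dtau) = (-1.042865, -2.041139); Gamma_sss = 0.463497, Gamma_sst = 0.661821, Gamma_stt = -0.625734, Gamma_tss = 0.548987, Gamma_tst = 0.783890, Gamma_ttt = -0.741147; k4 = (-1.042865, -2.041139, -0.714669, -0.846486)
  Y <- Y + (h/6)(k1 + 2k2 + 2k3 + k4): s = 0.8984, t = -0.2014, ds/dtau = -1.0426, dt/dtau = -2.0413

Answer: s = 0.8984, t = -0.2014, ds/dtau = -1.0426, dt/dtau = -2.0413


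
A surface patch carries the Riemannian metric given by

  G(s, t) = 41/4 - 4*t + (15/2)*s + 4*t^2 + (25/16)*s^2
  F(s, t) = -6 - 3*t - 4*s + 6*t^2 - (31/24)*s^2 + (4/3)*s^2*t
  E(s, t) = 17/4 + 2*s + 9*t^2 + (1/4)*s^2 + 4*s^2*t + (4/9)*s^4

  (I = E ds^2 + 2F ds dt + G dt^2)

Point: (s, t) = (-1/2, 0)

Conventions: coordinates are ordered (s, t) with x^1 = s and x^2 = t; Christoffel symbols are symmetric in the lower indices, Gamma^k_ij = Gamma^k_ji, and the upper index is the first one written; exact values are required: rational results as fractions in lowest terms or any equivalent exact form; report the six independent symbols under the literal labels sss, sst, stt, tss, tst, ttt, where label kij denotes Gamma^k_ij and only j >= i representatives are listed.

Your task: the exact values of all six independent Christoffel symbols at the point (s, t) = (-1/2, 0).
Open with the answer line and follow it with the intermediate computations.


Answer: Gamma_sss = -39655/19948, Gamma_sst = 150027/39896, Gamma_stt = -875103/79792, Gamma_tss = -17083/9974, Gamma_tst = 55655/19948, Gamma_ttt = -286083/39896

E = 481/144, F = -415/96, G = 441/64 at the point
E_s = 55/36, E_t = 1, F_s = -65/24, F_t = -8/3, G_s = 95/16, G_t = -4
EG - F^2 = 4987/1152;  g^inv = (1152/4987) * [[441/64, 415/96], [415/96, 481/144]]
first-kind symbols [ij,l] = (1/2)(d_i g_jl + d_j g_il - d_l g_ij): [ss,s] = E_s/2 = 55/72, [ss,t] = F_s - E_t/2 = -77/24, [st,s] = E_t/2 = 1/2, [st,t] = G_s/2 = 95/32, [tt,s] = F_t - G_s/2 = -541/96, [tt,t] = G_t/2 = -2
Gamma^s_ij = (G*[ij,s] - F*[ij,t])/(EG - F^2), Gamma^t_ij = (E*[ij,t] - F*[ij,s])/(EG - F^2)


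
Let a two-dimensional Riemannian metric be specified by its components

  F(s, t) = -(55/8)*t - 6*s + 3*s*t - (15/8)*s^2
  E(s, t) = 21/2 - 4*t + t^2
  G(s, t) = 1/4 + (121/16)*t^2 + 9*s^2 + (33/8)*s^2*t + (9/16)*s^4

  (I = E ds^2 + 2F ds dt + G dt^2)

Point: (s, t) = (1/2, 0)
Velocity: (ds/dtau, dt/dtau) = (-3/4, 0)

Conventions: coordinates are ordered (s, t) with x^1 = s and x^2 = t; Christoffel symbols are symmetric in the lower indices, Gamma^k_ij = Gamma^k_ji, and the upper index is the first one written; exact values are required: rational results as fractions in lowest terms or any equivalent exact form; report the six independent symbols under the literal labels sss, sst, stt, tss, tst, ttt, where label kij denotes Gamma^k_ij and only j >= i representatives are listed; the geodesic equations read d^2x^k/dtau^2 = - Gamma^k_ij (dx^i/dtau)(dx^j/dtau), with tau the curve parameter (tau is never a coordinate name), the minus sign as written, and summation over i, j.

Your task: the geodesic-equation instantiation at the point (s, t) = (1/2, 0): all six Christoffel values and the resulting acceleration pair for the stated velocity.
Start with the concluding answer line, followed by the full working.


Answer: Gamma_sss = -6956/4979, Gamma_sst = 22583/29874, Gamma_stt = -386705/238992, Gamma_tss = -21056/4979, Gamma_tst = 14264/4979, Gamma_ttt = -20021/9958; accelerations (d^2s/dtau^2, d^2t/dtau^2) = (15651/19916, 11844/4979)

E = 21/2, F = -111/32, G = 649/256 at the point
E_s = 0, E_t = -4, F_s = -63/8, F_t = -43/8, G_s = 297/32, G_t = 33/32
EG - F^2 = 14937/1024;  g^inv = (1024/14937) * [[649/256, 111/32], [111/32, 21/2]]
first-kind symbols [ij,l] = (1/2)(d_i g_jl + d_j g_il - d_l g_ij): [ss,s] = E_s/2 = 0, [ss,t] = F_s - E_t/2 = -47/8, [st,s] = E_t/2 = -2, [st,t] = G_s/2 = 297/64, [tt,s] = F_t - G_s/2 = -641/64, [tt,t] = G_t/2 = 33/64
Gamma^s_ij = (G*[ij,s] - F*[ij,t])/(EG - F^2), Gamma^t_ij = (E*[ij,t] - F*[ij,s])/(EG - F^2)
Gamma_sss = -6956/4979, Gamma_sst = 22583/29874, Gamma_stt = -386705/238992, Gamma_tss = -21056/4979, Gamma_tst = 14264/4979, Gamma_ttt = -20021/9958
d^2s/dtau^2 = -(Gamma_sss*(-3/4)^2 + 2*Gamma_sst*(-3/4)*(0) + Gamma_stt*(0)^2) = 15651/19916
d^2t/dtau^2 = -(Gamma_tss*(-3/4)^2 + 2*Gamma_tst*(-3/4)*(0) + Gamma_ttt*(0)^2) = 11844/4979


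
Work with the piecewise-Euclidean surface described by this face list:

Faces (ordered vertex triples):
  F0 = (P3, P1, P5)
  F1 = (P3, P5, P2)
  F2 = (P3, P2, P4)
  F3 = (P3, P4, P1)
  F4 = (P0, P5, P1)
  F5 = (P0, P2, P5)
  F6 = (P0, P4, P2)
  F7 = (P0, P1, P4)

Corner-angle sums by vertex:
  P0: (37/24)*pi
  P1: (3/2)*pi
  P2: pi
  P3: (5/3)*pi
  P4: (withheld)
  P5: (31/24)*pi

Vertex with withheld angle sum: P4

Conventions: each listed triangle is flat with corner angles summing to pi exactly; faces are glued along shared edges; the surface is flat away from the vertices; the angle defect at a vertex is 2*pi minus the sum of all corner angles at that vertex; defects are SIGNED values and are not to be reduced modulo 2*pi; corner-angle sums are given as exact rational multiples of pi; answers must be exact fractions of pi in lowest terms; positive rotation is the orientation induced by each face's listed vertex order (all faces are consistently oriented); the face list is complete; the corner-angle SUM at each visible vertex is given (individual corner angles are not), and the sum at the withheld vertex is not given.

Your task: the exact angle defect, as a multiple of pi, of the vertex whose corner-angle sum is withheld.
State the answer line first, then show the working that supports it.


Answer: defect(P4) = pi

V = 6, E = 12, F = 8; chi = V - E + F = 2
Gauss-Bonnet: total defect = 2*pi*chi = 4*pi; visible defects sum to 3*pi


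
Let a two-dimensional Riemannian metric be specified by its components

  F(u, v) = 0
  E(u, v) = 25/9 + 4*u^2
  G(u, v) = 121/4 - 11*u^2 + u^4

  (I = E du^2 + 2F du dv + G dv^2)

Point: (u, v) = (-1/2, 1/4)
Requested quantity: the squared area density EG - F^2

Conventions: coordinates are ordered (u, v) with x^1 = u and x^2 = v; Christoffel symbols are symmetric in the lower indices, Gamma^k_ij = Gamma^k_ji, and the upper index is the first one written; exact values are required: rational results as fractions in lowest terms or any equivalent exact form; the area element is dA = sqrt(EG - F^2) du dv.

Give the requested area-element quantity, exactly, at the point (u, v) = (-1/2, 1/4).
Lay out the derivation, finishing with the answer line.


E = 34/9, F = 0, G = 441/16; EG - F^2 = 833/8

Answer: EG - F^2 = 833/8


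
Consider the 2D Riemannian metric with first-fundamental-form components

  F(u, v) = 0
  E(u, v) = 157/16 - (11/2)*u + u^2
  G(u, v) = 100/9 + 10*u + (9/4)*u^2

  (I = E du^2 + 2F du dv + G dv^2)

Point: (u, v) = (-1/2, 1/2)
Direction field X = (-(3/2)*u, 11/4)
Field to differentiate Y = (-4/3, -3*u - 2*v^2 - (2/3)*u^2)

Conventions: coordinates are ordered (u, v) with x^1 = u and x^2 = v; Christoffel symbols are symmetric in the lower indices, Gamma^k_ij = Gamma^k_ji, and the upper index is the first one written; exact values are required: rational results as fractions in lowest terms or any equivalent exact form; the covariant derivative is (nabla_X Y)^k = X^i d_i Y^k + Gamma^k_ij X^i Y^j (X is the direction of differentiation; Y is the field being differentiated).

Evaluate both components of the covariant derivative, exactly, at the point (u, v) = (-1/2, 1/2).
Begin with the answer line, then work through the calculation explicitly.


Answer: (nabla_X Y)^u = -1081/2460, (nabla_X Y)^v = -559/62

E = 205/16, F = 0, G = 961/144 at the point
E_u = -13/2, E_v = 0, F_u = 0, F_v = 0, G_u = 31/4, G_v = 0
EG - F^2 = 197005/2304;  g^inv = (2304/197005) * [[961/144, 0], [0, 205/16]]
first-kind symbols [ij,l] = (1/2)(d_i g_jl + d_j g_il - d_l g_ij): [uu,u] = E_u/2 = -13/4, [uu,v] = F_u - E_v/2 = 0, [uv,u] = E_v/2 = 0, [uv,v] = G_u/2 = 31/8, [vv,u] = F_v - G_u/2 = -31/8, [vv,v] = G_v/2 = 0
Gamma^u_ij = (G*[ij,u] - F*[ij,v])/(EG - F^2), Gamma^v_ij = (E*[ij,v] - F*[ij,u])/(EG - F^2)
Gamma_uuu = -52/205, Gamma_uuv = 0, Gamma_uvv = -62/205, Gamma_vuu = 0, Gamma_vuv = 18/31, Gamma_vvv = 0
X = (3/4, 11/4), Y = (-4/3, 5/6) at the point


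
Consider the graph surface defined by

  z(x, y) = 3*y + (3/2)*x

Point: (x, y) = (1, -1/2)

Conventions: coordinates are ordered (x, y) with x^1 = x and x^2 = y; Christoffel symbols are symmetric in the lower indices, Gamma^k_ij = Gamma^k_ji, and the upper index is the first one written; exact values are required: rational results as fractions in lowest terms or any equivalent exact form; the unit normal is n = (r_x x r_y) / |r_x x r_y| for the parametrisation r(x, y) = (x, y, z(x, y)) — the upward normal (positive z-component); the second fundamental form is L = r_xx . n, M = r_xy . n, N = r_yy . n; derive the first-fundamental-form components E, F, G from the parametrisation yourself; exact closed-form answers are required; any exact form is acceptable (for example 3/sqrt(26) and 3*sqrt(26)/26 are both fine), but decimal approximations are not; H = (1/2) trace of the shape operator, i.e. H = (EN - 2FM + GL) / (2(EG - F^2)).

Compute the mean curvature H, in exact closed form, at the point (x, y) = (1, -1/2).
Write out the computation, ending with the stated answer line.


z_x = 3/2, z_y = 3, z_xx = 0, z_xy = 0, z_yy = 0
E = 13/4, F = 9/2, G = 10; answer radicand W^2 = 49/4
unnormalised second-form numerators: l = 0, m = 0, n = 0; L = l/sqrt(49/4), and similarly M = m/sqrt(W^2), N = n/sqrt(W^2)
H = (E*n - 2*F*m + G*l) / (2*(EG - F^2)*sqrt(W^2)); E*n - 2*F*m + G*l = 0, EG - F^2 = 49/4, so H = (0)/sqrt(49/4)

Answer: H = 0


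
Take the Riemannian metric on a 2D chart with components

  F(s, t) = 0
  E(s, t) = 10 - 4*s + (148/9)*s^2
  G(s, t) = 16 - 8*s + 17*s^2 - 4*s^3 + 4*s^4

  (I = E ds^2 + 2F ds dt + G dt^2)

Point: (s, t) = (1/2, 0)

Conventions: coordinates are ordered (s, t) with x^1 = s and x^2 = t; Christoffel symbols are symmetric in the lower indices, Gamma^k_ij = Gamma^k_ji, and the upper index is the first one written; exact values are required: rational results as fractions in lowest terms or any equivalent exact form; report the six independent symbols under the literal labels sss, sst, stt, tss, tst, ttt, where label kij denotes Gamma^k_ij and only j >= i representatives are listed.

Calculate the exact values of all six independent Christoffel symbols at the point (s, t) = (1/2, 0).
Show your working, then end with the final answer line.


E = 109/9, F = 0, G = 16 at the point
E_s = 112/9, E_t = 0, F_s = 0, F_t = 0, G_s = 8, G_t = 0
EG - F^2 = 1744/9;  g^inv = (9/1744) * [[16, 0], [0, 109/9]]
first-kind symbols [ij,l] = (1/2)(d_i g_jl + d_j g_il - d_l g_ij): [ss,s] = E_s/2 = 56/9, [ss,t] = F_s - E_t/2 = 0, [st,s] = E_t/2 = 0, [st,t] = G_s/2 = 4, [tt,s] = F_t - G_s/2 = -4, [tt,t] = G_t/2 = 0
Gamma^s_ij = (G*[ij,s] - F*[ij,t])/(EG - F^2), Gamma^t_ij = (E*[ij,t] - F*[ij,s])/(EG - F^2)

Answer: Gamma_sss = 56/109, Gamma_sst = 0, Gamma_stt = -36/109, Gamma_tss = 0, Gamma_tst = 1/4, Gamma_ttt = 0
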